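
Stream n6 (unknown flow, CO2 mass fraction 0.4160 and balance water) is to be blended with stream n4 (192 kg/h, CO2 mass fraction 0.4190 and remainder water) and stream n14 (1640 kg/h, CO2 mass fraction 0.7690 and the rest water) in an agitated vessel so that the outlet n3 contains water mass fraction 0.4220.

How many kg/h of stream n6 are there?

Let n6 be the unknown flow. Total out = 1832 + n6.
water balance: 490.39 + 0.584·n6 = 0.422·(1832 + n6)
(0.584 − 0.422)·n6 = 0.422×1832 − 490.39 = 282.71
n6 = 282.71 / 0.162 = 1745.1 kg/h

1745 kg/h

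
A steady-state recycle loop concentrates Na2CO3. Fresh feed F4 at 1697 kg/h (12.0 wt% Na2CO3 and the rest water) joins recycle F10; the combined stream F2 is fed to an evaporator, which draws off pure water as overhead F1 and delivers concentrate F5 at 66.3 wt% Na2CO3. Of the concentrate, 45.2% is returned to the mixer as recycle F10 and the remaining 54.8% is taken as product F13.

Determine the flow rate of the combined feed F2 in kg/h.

1950 kg/h

Overall Na2CO3 balance (none leaves overhead): Na2CO3 in fresh feed = Na2CO3 in product, i.e. 1697×0.120 = (1−0.452)·F5·0.663.
F5 = 203.64/(0.663×0.548) = 560.49 kg/h.
Recycle F10 = 0.452×560.49 = 253.34 kg/h.
Combined feed F2 = 1697 + 253.34 = 1950.3 kg/h.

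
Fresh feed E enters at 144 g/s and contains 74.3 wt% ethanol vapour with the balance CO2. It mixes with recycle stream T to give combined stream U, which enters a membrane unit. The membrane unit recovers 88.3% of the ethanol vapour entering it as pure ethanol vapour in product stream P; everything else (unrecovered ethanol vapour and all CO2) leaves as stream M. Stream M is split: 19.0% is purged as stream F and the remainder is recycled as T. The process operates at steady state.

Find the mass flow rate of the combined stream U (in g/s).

313 g/s

CO2 enters only via E and leaves only via the purge: 144×0.257 = 0.190×(CO2 in M), and the membrane unit passes all CO2, so CO2 in U = CO2 in M = 194.78 g/s.
ethanol vapour in U: m_A = 144×0.743 + (1−0.190)·(1−0.883)·m_A, so m_A = 106.99/0.9052 = 118.19 g/s.
U = 118.19 + 194.78 = 312.97 g/s.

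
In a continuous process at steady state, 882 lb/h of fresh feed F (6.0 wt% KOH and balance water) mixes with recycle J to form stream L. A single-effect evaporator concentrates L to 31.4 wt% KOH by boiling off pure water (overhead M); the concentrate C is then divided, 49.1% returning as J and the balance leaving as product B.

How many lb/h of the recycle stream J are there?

162.6 lb/h

Overall KOH balance (none leaves overhead): KOH in fresh feed = KOH in product, i.e. 882×0.060 = (1−0.491)·C·0.314.
C = 52.92/(0.314×0.509) = 331.11 lb/h.
Recycle J = 0.491×331.11 = 162.58 lb/h.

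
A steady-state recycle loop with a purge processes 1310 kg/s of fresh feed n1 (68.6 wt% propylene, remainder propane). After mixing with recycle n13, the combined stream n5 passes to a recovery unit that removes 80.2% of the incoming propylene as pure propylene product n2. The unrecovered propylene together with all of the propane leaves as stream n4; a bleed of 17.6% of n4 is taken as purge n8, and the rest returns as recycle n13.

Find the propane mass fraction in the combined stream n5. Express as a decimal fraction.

propane enters only via n1 and leaves only via the purge: 1310×0.314 = 0.176×(propane in n4), and the recovery unit passes all propane, so propane in n5 = propane in n4 = 2337.2 kg/s.
propylene in n5: m_A = 1310×0.686 + (1−0.176)·(1−0.802)·m_A, so m_A = 898.66/0.8368 = 1073.9 kg/s.
n5 = 1073.9 + 2337.2 = 3411 kg/s.
propane fraction in n5 = 2337.2/3411 = 0.6852.

0.6852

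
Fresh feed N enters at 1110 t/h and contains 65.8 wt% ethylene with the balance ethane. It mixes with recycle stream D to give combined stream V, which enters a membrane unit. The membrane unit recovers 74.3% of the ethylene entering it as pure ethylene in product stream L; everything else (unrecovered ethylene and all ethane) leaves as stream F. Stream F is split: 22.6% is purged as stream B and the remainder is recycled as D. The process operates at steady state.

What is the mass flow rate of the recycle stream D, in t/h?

1481 t/h

ethane enters only via N and leaves only via the purge: 1110×0.342 = 0.226×(ethane in F), and the membrane unit passes all ethane, so ethane in V = ethane in F = 1679.7 t/h.
ethylene in V: m_A = 1110×0.658 + (1−0.226)·(1−0.743)·m_A, so m_A = 730.38/0.8011 = 911.74 t/h.
F = (1−0.743)×911.74 + 1679.7 = 1914.1 t/h.
Recycle D = (1−0.226)×1914.1 = 1481.5 t/h.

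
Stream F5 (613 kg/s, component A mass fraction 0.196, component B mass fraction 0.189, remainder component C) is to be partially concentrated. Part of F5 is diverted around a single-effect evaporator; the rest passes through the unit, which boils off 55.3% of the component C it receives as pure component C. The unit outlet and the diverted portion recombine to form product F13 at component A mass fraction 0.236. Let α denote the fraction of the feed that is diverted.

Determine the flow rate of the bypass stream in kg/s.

All 613×0.196 = 120.15 kg/s of component A reaches F13, so F13 = 120.15/0.236 = 509.1 kg/s and vapour = 103.9 kg/s.
The evaporator receives (1−α)·613 of feed at 0.615 component C and removes 0.553 of that component C:
0.553×0.615×(1−α)×613 = 103.9
(1−α) = 103.9/208.48 = 0.4984;  α = 0.5016.
Bypass flow = 0.5016×613 = 307.5 kg/s.

307.5 kg/s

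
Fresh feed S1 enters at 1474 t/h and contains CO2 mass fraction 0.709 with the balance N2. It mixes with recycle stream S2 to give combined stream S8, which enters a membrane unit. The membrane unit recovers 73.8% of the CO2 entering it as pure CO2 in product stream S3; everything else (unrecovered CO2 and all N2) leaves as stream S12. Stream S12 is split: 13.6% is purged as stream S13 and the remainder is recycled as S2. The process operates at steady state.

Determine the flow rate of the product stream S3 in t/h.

CO2 in S8: m_A = 1474×0.709 + (1−0.136)·(1−0.738)·m_A, so m_A = 1045.1/0.7736 = 1350.9 t/h.
Product S3 = 0.738×1350.9 = 996.93 t/h.

996.9 t/h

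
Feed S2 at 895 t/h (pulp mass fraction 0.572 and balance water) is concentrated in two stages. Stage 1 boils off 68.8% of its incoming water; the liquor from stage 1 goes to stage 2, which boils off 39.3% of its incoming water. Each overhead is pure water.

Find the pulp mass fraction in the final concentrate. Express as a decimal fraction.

0.876

water in feed = 895×0.428 = 383.06 t/h.
After stage 1: water left = (1−0.688)×383.06 = 119.51; stream total = 631.45 t/h.
After stage 2: water left = (1−0.393)×119.51 = 72.545; final concentrate = 584.49 t/h.
pulp fraction = 511.94/584.49 = 0.876.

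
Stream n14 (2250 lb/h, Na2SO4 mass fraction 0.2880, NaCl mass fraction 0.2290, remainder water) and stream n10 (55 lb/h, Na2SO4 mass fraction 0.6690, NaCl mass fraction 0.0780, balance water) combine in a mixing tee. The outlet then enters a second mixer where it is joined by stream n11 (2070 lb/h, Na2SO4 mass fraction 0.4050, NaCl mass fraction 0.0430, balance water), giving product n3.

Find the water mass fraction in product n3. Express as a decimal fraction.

Overall, product flow = 4375 lb/h.
water in = 2250×0.483 + 55×0.253 + 2070×0.552 = 2243.3 lb/h.
water fraction in n3 = 0.5128.

0.5128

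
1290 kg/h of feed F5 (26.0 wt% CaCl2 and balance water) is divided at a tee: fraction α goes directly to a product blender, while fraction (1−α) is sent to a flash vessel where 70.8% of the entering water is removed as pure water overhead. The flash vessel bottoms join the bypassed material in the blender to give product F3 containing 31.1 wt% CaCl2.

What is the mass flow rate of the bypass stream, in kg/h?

886.2 kg/h

All 1290×0.260 = 335.4 kg/h of CaCl2 reaches F3, so F3 = 335.4/0.311 = 1078.5 kg/h and vapour = 211.54 kg/h.
The evaporator receives (1−α)·1290 of feed at 0.740 water and removes 0.708 of that water:
0.708×0.740×(1−α)×1290 = 211.54
(1−α) = 211.54/675.86 = 0.3130;  α = 0.6870.
Bypass flow = 0.6870×1290 = 886.23 kg/h.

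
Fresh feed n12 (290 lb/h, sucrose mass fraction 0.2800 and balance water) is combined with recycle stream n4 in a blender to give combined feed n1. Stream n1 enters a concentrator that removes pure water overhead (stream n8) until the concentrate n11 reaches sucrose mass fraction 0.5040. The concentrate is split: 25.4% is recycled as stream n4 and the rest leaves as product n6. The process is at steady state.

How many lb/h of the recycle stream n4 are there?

54.86 lb/h

Overall sucrose balance (none leaves overhead): sucrose in fresh feed = sucrose in product, i.e. 290×0.280 = (1−0.254)·n11·0.504.
n11 = 81.2/(0.504×0.746) = 215.97 lb/h.
Recycle n4 = 0.254×215.97 = 54.856 lb/h.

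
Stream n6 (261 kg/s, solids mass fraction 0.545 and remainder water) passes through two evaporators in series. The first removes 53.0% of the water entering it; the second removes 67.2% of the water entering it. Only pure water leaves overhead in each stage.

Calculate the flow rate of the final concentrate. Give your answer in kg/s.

water in feed = 261×0.455 = 118.76 kg/s.
After stage 1: water left = (1−0.530)×118.76 = 55.815; stream total = 198.06 kg/s.
After stage 2: water left = (1−0.672)×55.815 = 18.307; final concentrate = 160.55 kg/s.

160.6 kg/s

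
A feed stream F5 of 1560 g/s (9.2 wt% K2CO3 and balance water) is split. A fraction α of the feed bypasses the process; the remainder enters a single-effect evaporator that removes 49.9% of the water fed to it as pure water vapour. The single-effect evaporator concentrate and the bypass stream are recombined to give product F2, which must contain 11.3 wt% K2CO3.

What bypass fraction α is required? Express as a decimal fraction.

All 1560×0.092 = 143.52 g/s of K2CO3 reaches F2, so F2 = 143.52/0.113 = 1270.1 g/s and vapour = 289.91 g/s.
The evaporator receives (1−α)·1560 of feed at 0.908 water and removes 0.499 of that water:
0.499×0.908×(1−α)×1560 = 289.91
(1−α) = 289.91/706.82 = 0.4102;  α = 0.5898.

0.590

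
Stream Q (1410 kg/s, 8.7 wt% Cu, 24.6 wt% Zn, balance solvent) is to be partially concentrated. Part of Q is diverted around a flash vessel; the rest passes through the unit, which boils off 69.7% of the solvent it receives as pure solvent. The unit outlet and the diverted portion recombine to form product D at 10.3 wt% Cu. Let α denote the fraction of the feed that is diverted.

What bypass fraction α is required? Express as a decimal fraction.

All 1410×0.087 = 122.67 kg/s of Cu reaches D, so D = 122.67/0.103 = 1191 kg/s and vapour = 219.03 kg/s.
The evaporator receives (1−α)·1410 of feed at 0.667 solvent and removes 0.697 of that solvent:
0.697×0.667×(1−α)×1410 = 219.03
(1−α) = 219.03/655.51 = 0.3341;  α = 0.6659.

0.666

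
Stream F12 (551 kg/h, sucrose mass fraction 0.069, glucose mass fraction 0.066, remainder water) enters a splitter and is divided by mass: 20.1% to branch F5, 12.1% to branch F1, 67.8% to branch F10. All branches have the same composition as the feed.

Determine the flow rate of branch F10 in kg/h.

373.6 kg/h

Branch F10 flow = 0.678×551 = 373.58 kg/h.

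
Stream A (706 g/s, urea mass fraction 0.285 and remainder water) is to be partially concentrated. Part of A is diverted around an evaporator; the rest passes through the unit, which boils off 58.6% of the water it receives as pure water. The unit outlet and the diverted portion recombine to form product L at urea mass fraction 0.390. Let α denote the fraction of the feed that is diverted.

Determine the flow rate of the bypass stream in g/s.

252.3 g/s

All 706×0.285 = 201.21 g/s of urea reaches L, so L = 201.21/0.390 = 515.92 g/s and vapour = 190.08 g/s.
The evaporator receives (1−α)·706 of feed at 0.715 water and removes 0.586 of that water:
0.586×0.715×(1−α)×706 = 190.08
(1−α) = 190.08/295.81 = 0.6426;  α = 0.3574.
Bypass flow = 0.3574×706 = 252.34 g/s.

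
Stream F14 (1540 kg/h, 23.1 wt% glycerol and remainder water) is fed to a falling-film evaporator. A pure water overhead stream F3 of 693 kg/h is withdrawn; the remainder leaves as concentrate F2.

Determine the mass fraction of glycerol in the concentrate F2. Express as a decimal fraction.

0.4200

glycerol is not removed: 1540×0.231 = 355.74 kg/h of glycerol enters F2.
Concentrate = 1540 − 693 = 847 kg/h.
Mass fraction = 355.74/847 = 0.4200.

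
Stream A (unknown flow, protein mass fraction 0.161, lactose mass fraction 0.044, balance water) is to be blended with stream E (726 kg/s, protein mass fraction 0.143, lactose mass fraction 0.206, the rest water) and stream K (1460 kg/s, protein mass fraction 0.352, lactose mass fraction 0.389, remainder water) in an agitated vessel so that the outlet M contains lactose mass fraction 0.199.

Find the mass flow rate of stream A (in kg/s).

Let A be the unknown flow. Total out = 2186 + A.
lactose balance: 717.5 + 0.044·A = 0.199·(2186 + A)
(0.044 − 0.199)·A = 0.199×2186 − 717.5 = -282.48
A = -282.48 / -0.155 = 1822.5 kg/s

1822 kg/s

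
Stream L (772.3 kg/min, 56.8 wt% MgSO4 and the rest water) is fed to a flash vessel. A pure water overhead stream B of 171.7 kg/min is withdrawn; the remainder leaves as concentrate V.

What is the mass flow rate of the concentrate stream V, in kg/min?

Concentrate = 772.3 − 171.7 = 600.6 kg/min.

600.6 kg/min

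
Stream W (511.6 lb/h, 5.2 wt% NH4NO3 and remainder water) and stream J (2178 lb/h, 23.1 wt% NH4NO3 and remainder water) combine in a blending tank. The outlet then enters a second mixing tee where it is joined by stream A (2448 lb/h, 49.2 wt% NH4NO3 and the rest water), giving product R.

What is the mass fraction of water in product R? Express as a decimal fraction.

0.662

Overall, product flow = 5137.6 lb/h.
water in = 511.6×0.948 + 2178×0.769 + 2448×0.508 = 3403.5 lb/h.
water fraction in R = 0.662.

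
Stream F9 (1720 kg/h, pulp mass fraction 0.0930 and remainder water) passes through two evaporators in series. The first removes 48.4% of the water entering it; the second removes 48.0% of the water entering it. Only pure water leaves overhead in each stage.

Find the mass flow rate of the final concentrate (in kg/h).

water in feed = 1720×0.907 = 1560 kg/h.
After stage 1: water left = (1−0.484)×1560 = 804.98; stream total = 964.94 kg/h.
After stage 2: water left = (1−0.480)×804.98 = 418.59; final concentrate = 578.55 kg/h.

578.5 kg/h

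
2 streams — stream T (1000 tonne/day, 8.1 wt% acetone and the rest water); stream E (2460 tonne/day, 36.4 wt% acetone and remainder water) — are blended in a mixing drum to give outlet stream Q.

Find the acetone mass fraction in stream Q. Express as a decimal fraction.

0.282

Total flow out = 1000 + 2460 = 3460 tonne/day.
acetone in = 1000×0.081 + 2460×0.364 = 976.44 tonne/day.
acetone mass fraction in Q = 976.44/3460 = 0.282.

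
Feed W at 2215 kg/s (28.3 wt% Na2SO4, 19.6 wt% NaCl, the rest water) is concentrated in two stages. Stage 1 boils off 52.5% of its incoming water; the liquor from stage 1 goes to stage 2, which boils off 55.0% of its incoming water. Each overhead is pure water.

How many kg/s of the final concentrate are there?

water in feed = 2215×0.521 = 1154 kg/s.
After stage 1: water left = (1−0.525)×1154 = 548.16; stream total = 1609.1 kg/s.
After stage 2: water left = (1−0.550)×548.16 = 246.67; final concentrate = 1307.7 kg/s.

1308 kg/s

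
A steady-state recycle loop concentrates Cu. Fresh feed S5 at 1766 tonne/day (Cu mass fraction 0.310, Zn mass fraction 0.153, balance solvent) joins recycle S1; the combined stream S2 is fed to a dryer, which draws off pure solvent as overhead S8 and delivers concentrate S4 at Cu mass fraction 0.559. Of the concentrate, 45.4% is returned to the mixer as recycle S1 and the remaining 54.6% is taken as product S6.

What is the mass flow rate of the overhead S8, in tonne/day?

786.6 tonne/day

Overall Cu balance (none leaves overhead): Cu in fresh feed = Cu in product, i.e. 1766×0.310 = (1−0.454)·S4·0.559.
S4 = 547.46/(0.559×0.546) = 1793.7 tonne/day.
Recycle S1 = 0.454×1793.7 = 814.34 tonne/day.
Combined feed S2 = 1766 + 814.34 = 2580.3 tonne/day.
Overhead S8 = S2 − S4 = 2580.3 − 1793.7 = 786.64 tonne/day.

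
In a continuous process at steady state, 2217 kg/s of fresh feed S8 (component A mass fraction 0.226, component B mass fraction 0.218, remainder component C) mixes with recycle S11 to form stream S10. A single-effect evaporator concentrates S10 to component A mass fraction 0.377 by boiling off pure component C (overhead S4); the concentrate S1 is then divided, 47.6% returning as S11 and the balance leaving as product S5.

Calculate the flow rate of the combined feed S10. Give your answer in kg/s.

3424 kg/s

Overall component A balance (none leaves overhead): component A in fresh feed = component A in product, i.e. 2217×0.226 = (1−0.476)·S1·0.377.
S1 = 501.04/(0.377×0.524) = 2536.3 kg/s.
Recycle S11 = 0.476×2536.3 = 1207.3 kg/s.
Combined feed S10 = 2217 + 1207.3 = 3424.3 kg/s.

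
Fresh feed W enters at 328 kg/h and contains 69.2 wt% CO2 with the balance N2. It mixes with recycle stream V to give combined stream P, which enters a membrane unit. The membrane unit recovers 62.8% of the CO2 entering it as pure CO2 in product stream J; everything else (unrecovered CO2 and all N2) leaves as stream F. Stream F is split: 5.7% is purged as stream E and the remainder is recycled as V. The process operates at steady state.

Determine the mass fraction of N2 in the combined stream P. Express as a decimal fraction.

N2 enters only via W and leaves only via the purge: 328×0.308 = 0.057×(N2 in F), and the membrane unit passes all N2, so N2 in P = N2 in F = 1772.4 kg/h.
CO2 in P: m_A = 328×0.692 + (1−0.057)·(1−0.628)·m_A, so m_A = 226.98/0.6492 = 349.62 kg/h.
P = 349.62 + 1772.4 = 2122 kg/h.
N2 fraction in P = 1772.4/2122 = 0.835.

0.835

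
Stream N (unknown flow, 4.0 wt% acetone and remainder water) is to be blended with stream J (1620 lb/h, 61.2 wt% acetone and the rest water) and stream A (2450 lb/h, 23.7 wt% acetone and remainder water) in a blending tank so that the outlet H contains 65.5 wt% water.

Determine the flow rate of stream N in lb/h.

Let N be the unknown flow. Total out = 4070 + N.
water balance: 2497.9 + 0.960·N = 0.655·(4070 + N)
(0.960 − 0.655)·N = 0.655×4070 − 2497.9 = 167.94
N = 167.94 / 0.305 = 550.62 lb/h

550.6 lb/h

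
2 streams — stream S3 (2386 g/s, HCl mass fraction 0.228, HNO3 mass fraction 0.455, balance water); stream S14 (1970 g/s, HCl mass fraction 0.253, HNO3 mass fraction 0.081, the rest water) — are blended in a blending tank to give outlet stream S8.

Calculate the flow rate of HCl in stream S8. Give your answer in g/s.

1042 g/s

HCl out = HCl in = 2386×0.228 + 1970×0.253 = 1042.4 g/s.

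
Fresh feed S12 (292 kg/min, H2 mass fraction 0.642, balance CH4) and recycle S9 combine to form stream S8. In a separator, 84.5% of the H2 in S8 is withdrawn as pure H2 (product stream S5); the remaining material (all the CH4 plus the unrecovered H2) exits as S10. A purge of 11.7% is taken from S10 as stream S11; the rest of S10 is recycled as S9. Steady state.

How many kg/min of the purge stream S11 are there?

CH4 enters only via S12 and leaves only via the purge: 292×0.358 = 0.117×(CH4 in S10), and the separator passes all CH4, so CH4 in S8 = CH4 in S10 = 893.47 kg/min.
H2 in S8: m_A = 292×0.642 + (1−0.117)·(1−0.845)·m_A, so m_A = 187.46/0.8631 = 217.19 kg/min.
S10 = (1−0.845)×217.19 + 893.47 = 927.13 kg/min.
Purge S11 = 0.117×927.13 = 108.47 kg/min.

108.5 kg/min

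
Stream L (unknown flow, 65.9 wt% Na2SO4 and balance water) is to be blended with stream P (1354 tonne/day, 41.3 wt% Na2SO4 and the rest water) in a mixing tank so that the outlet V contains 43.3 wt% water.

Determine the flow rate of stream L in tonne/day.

Let L be the unknown flow. Total out = 1354 + L.
water balance: 794.8 + 0.341·L = 0.433·(1354 + L)
(0.341 − 0.433)·L = 0.433×1354 − 794.8 = -208.52
L = -208.52 / -0.092 = 2266.5 tonne/day

2266 tonne/day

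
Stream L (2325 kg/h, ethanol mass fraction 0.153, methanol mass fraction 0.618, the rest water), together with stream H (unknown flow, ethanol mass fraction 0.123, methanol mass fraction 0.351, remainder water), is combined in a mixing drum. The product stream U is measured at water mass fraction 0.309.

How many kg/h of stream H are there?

857.1 kg/h

Let H be the unknown flow. Total out = 2325 + H.
water balance: 532.43 + 0.526·H = 0.309·(2325 + H)
(0.526 − 0.309)·H = 0.309×2325 − 532.43 = 186
H = 186 / 0.217 = 857.14 kg/h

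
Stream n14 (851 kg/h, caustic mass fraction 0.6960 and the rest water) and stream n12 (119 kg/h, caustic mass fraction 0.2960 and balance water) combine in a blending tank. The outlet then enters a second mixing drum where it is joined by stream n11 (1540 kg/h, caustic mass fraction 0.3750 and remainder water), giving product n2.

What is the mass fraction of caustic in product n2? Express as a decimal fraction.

0.4801

Overall, product flow = 2510 kg/h.
caustic in = 851×0.696 + 119×0.296 + 1540×0.375 = 1205 kg/h.
caustic fraction in n2 = 0.4801.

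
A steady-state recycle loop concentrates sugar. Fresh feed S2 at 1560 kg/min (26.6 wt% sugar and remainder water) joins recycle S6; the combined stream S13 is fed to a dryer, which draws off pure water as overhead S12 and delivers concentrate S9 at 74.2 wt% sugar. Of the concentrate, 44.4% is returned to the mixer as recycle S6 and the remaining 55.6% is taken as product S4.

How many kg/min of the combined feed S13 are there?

2007 kg/min

Overall sugar balance (none leaves overhead): sugar in fresh feed = sugar in product, i.e. 1560×0.266 = (1−0.444)·S9·0.742.
S9 = 414.96/(0.742×0.556) = 1005.8 kg/min.
Recycle S6 = 0.444×1005.8 = 446.59 kg/min.
Combined feed S13 = 1560 + 446.59 = 2006.6 kg/min.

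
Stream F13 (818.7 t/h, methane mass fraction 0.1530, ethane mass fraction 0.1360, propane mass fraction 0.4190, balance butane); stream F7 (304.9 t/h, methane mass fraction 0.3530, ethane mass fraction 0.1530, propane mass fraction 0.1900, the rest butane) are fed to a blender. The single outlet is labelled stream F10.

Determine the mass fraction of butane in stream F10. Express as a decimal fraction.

0.2953

Total flow out = 818.7 + 304.9 = 1123.6 t/h.
butane in = 818.7×0.292 + 304.9×0.304 = 331.75 t/h.
butane mass fraction in F10 = 331.75/1123.6 = 0.2953.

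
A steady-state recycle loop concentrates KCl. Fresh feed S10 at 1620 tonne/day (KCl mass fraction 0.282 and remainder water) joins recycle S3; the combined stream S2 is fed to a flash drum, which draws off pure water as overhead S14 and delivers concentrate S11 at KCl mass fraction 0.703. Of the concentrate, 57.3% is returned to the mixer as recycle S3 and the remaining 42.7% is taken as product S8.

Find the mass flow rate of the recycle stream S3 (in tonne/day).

Overall KCl balance (none leaves overhead): KCl in fresh feed = KCl in product, i.e. 1620×0.282 = (1−0.573)·S11·0.703.
S11 = 456.84/(0.703×0.427) = 1521.9 tonne/day.
Recycle S3 = 0.573×1521.9 = 872.04 tonne/day.

872 tonne/day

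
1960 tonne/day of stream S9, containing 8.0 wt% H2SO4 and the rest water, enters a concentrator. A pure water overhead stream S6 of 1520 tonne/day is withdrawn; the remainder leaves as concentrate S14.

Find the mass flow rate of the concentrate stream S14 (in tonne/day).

440 tonne/day

Concentrate = 1960 − 1520 = 440 tonne/day.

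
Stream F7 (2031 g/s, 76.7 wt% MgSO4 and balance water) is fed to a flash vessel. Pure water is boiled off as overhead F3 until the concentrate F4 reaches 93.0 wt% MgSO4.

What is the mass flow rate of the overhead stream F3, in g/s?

MgSO4 is conserved: 2031×0.767 = 1557.8 g/s all reports to the concentrate.
Concentrate = 1557.8/(target fraction) = 1675 g/s.
Overhead = 2031 − 1675 = 355.97 g/s.

356 g/s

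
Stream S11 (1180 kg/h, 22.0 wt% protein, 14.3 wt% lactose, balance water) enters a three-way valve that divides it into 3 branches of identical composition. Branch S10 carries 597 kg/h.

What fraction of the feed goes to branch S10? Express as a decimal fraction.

0.506

Fraction to S10 = 597/1180 = 0.5059.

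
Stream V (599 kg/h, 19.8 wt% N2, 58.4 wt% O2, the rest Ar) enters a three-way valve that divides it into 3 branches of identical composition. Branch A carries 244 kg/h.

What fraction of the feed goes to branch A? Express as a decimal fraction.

0.407

Fraction to A = 244/599 = 0.4073.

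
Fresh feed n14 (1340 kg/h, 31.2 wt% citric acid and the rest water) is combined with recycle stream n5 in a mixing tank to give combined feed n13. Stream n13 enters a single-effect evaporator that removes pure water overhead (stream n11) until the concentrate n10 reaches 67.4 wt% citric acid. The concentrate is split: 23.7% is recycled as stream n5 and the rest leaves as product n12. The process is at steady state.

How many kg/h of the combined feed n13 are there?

1533 kg/h

Overall citric acid balance (none leaves overhead): citric acid in fresh feed = citric acid in product, i.e. 1340×0.312 = (1−0.237)·n10·0.674.
n10 = 418.08/(0.674×0.763) = 812.97 kg/h.
Recycle n5 = 0.237×812.97 = 192.67 kg/h.
Combined feed n13 = 1340 + 192.67 = 1532.7 kg/h.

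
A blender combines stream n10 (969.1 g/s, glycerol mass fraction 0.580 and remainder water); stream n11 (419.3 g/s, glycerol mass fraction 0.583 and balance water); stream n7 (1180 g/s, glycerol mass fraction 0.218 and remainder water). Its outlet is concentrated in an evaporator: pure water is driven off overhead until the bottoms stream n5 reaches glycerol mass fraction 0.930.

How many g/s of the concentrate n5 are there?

1144 g/s

glycerol entering = 969.1×0.580 + 419.3×0.583 + 1180×0.218 = 1063.8 g/s.
All glycerol reports to n5, so n5 = 1063.8/0.930 = 1143.8 g/s.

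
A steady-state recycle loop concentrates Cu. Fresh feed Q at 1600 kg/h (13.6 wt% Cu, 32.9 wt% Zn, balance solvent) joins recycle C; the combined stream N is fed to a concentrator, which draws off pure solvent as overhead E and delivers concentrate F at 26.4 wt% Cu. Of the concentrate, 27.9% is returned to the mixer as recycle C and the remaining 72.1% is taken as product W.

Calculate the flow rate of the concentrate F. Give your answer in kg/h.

Overall Cu balance (none leaves overhead): Cu in fresh feed = Cu in product, i.e. 1600×0.136 = (1−0.279)·F·0.264.
F = 217.6/(0.264×0.721) = 1143.2 kg/h.

1143 kg/h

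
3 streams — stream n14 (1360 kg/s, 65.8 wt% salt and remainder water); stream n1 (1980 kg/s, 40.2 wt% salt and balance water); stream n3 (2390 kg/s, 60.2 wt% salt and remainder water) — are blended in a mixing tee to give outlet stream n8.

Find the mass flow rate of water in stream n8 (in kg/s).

water out = water in = 1360×0.342 + 1980×0.598 + 2390×0.398 = 2600.4 kg/s.

2600 kg/s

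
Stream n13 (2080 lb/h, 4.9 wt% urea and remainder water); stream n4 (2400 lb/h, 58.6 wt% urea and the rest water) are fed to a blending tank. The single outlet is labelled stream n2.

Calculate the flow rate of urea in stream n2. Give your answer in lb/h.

1508 lb/h

urea out = urea in = 2080×0.049 + 2400×0.586 = 1508.3 lb/h.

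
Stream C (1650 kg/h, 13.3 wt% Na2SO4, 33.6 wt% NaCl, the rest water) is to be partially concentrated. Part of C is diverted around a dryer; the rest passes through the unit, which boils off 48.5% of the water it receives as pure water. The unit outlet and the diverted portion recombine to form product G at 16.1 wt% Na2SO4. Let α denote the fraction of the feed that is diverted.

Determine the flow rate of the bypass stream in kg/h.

All 1650×0.133 = 219.45 kg/h of Na2SO4 reaches G, so G = 219.45/0.161 = 1363 kg/h and vapour = 286.96 kg/h.
The evaporator receives (1−α)·1650 of feed at 0.531 water and removes 0.485 of that water:
0.485×0.531×(1−α)×1650 = 286.96
(1−α) = 286.96/424.93 = 0.6753;  α = 0.3247.
Bypass flow = 0.3247×1650 = 535.76 kg/h.

535.8 kg/h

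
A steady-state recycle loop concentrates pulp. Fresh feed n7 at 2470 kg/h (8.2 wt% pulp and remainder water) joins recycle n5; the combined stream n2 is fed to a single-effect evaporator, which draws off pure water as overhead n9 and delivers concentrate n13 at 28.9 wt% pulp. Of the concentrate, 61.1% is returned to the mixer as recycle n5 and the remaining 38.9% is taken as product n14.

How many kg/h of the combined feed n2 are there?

3571 kg/h

Overall pulp balance (none leaves overhead): pulp in fresh feed = pulp in product, i.e. 2470×0.082 = (1−0.611)·n13·0.289.
n13 = 202.54/(0.289×0.389) = 1801.6 kg/h.
Recycle n5 = 0.611×1801.6 = 1100.8 kg/h.
Combined feed n2 = 2470 + 1100.8 = 3570.8 kg/h.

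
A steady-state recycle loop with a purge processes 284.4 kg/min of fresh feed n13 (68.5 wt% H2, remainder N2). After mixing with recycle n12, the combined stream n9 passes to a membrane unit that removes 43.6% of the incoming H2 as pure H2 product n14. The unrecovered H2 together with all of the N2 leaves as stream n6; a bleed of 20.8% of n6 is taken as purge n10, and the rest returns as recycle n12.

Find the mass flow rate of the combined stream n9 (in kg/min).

782.8 kg/min

N2 enters only via n13 and leaves only via the purge: 284.4×0.315 = 0.208×(N2 in n6), and the membrane unit passes all N2, so N2 in n9 = N2 in n6 = 430.7 kg/min.
H2 in n9: m_A = 284.4×0.685 + (1−0.208)·(1−0.436)·m_A, so m_A = 194.81/0.5533 = 352.09 kg/min.
n9 = 352.09 + 430.7 = 782.79 kg/min.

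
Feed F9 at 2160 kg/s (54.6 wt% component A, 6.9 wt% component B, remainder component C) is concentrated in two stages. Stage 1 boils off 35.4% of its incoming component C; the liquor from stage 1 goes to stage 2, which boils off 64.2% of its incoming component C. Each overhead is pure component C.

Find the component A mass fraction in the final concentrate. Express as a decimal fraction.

component C in feed = 2160×0.385 = 831.6 kg/s.
After stage 1: component C left = (1−0.354)×831.6 = 537.21; stream total = 1865.6 kg/s.
After stage 2: component C left = (1−0.642)×537.21 = 192.32; final concentrate = 1520.7 kg/s.
component A fraction = 1179.4/1520.7 = 0.776.

0.776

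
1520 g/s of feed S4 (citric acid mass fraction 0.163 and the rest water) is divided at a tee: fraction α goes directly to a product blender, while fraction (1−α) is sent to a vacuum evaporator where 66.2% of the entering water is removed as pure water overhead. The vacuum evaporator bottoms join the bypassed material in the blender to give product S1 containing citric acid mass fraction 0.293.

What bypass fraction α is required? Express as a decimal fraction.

0.199

All 1520×0.163 = 247.76 g/s of citric acid reaches S1, so S1 = 247.76/0.293 = 845.6 g/s and vapour = 674.4 g/s.
The evaporator receives (1−α)·1520 of feed at 0.837 water and removes 0.662 of that water:
0.662×0.837×(1−α)×1520 = 674.4
(1−α) = 674.4/842.22 = 0.8007;  α = 0.1993.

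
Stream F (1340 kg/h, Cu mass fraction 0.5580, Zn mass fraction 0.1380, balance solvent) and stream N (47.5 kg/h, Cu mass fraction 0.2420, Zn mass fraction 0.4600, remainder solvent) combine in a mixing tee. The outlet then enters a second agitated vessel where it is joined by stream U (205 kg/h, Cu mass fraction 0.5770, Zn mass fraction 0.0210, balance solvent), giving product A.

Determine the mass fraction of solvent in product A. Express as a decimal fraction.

Overall, product flow = 1592.5 kg/h.
solvent in = 1340×0.304 + 47.5×0.298 + 205×0.402 = 503.93 kg/h.
solvent fraction in A = 0.3164.

0.3164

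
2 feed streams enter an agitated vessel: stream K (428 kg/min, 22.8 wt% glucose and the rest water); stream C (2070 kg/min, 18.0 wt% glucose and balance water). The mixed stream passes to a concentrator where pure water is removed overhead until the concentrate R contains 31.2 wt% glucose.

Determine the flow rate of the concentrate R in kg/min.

glucose entering = 428×0.228 + 2070×0.180 = 470.18 kg/min.
All glucose reports to R, so R = 470.18/0.312 = 1507 kg/min.

1507 kg/min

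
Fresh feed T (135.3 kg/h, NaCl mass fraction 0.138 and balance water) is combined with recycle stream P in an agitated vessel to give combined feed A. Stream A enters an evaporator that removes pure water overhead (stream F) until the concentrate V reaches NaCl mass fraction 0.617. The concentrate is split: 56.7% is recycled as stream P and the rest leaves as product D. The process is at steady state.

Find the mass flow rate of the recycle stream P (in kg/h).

39.63 kg/h

Overall NaCl balance (none leaves overhead): NaCl in fresh feed = NaCl in product, i.e. 135.3×0.138 = (1−0.567)·V·0.617.
V = 18.671/(0.617×0.433) = 69.888 kg/h.
Recycle P = 0.567×69.888 = 39.627 kg/h.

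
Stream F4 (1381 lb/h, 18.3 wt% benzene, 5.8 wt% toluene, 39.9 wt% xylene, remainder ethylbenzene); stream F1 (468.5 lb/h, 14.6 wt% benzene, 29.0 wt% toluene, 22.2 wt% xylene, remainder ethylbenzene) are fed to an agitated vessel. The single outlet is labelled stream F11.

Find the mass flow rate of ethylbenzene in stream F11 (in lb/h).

ethylbenzene out = ethylbenzene in = 1381×0.360 + 468.5×0.342 = 657.39 lb/h.

657.4 lb/h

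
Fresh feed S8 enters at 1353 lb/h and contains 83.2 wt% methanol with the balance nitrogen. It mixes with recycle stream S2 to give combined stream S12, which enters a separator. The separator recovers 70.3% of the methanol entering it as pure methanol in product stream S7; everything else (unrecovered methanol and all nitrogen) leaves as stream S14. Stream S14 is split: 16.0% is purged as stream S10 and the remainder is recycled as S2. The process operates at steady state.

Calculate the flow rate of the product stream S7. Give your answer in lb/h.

methanol in S12: m_A = 1353×0.832 + (1−0.160)·(1−0.703)·m_A, so m_A = 1125.7/0.7505 = 1499.9 lb/h.
Product S7 = 0.703×1499.9 = 1054.4 lb/h.

1054 lb/h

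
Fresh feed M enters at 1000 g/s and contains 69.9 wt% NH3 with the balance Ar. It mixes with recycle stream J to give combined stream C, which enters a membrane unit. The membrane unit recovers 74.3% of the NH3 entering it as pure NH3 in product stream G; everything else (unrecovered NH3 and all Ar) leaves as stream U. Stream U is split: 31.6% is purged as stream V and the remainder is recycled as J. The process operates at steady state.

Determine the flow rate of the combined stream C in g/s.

1801 g/s

Ar enters only via M and leaves only via the purge: 1000×0.301 = 0.316×(Ar in U), and the membrane unit passes all Ar, so Ar in C = Ar in U = 952.53 g/s.
NH3 in C: m_A = 1000×0.699 + (1−0.316)·(1−0.743)·m_A, so m_A = 699/0.8242 = 848.08 g/s.
C = 848.08 + 952.53 = 1800.6 g/s.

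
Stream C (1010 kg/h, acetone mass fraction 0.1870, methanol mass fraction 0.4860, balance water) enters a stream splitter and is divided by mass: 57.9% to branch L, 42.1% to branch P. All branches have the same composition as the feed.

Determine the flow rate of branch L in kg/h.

584.8 kg/h

Branch L flow = 0.579×1010 = 584.79 kg/h.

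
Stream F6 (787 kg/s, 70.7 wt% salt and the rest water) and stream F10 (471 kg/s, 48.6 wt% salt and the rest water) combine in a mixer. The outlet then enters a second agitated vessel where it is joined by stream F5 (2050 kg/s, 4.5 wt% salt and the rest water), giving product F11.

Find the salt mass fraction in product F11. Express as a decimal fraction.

Overall, product flow = 3308 kg/s.
salt in = 787×0.707 + 471×0.486 + 2050×0.045 = 877.57 kg/s.
salt fraction in F11 = 0.265.

0.265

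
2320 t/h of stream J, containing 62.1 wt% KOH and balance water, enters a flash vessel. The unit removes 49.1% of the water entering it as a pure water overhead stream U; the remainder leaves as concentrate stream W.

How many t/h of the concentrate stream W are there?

water entering = 2320×0.379 = 879.28 t/h; overhead removed = 0.491×879.28 = 431.73 t/h.
Concentrate = 2320 − 431.73 = 1888.3 t/h.

1888 t/h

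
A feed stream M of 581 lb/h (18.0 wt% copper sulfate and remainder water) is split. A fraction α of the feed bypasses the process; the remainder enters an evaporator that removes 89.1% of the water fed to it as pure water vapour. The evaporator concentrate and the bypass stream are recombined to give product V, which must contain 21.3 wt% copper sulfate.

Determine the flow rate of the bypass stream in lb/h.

All 581×0.180 = 104.58 lb/h of copper sulfate reaches V, so V = 104.58/0.213 = 490.99 lb/h and vapour = 90.014 lb/h.
The evaporator receives (1−α)·581 of feed at 0.820 water and removes 0.891 of that water:
0.891×0.820×(1−α)×581 = 90.014
(1−α) = 90.014/424.49 = 0.2121;  α = 0.7879.
Bypass flow = 0.7879×581 = 457.8 lb/h.

457.8 lb/h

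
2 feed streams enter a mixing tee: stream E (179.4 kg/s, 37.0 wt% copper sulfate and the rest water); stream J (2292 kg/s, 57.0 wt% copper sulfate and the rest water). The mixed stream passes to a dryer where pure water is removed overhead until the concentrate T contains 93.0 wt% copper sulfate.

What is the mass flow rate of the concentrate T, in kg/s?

1476 kg/s

copper sulfate entering = 179.4×0.370 + 2292×0.570 = 1372.8 kg/s.
All copper sulfate reports to T, so T = 1372.8/0.930 = 1476.1 kg/s.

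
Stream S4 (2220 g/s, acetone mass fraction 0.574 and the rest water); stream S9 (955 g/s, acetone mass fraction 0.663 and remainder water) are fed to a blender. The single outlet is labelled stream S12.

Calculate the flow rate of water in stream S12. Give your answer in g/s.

water out = water in = 2220×0.426 + 955×0.337 = 1267.6 g/s.

1268 g/s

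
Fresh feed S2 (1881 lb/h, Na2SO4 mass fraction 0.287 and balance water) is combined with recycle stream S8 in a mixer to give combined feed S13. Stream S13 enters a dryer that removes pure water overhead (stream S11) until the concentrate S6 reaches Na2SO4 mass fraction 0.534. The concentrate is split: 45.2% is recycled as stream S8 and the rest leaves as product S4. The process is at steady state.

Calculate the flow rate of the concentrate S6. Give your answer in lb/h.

Overall Na2SO4 balance (none leaves overhead): Na2SO4 in fresh feed = Na2SO4 in product, i.e. 1881×0.287 = (1−0.452)·S6·0.534.
S6 = 539.85/(0.534×0.548) = 1844.8 lb/h.

1845 lb/h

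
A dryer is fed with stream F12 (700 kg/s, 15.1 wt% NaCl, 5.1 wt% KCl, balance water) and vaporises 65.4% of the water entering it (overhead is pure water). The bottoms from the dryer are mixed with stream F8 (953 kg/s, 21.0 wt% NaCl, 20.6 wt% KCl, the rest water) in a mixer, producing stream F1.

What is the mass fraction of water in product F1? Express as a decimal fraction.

0.582

Vapour removed = 0.654×0.798×700 = 365.32 kg/s; concentrate = 334.68 kg/s.
water reaching the mixer = 193.28 (from concentrate) + 953×0.584 = 749.83 kg/s.
Product flow = 334.68 + 953 = 1287.7 kg/s; water fraction = 0.582.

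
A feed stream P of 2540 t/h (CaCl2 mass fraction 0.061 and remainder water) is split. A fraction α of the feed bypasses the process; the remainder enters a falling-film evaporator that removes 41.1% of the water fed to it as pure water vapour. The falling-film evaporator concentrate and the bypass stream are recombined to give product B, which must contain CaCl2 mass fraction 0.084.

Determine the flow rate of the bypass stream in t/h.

All 2540×0.061 = 154.94 t/h of CaCl2 reaches B, so B = 154.94/0.084 = 1844.5 t/h and vapour = 695.48 t/h.
The evaporator receives (1−α)·2540 of feed at 0.939 water and removes 0.411 of that water:
0.411×0.939×(1−α)×2540 = 695.48
(1−α) = 695.48/980.26 = 0.7095;  α = 0.2905.
Bypass flow = 0.2905×2540 = 737.92 t/h.

737.9 t/h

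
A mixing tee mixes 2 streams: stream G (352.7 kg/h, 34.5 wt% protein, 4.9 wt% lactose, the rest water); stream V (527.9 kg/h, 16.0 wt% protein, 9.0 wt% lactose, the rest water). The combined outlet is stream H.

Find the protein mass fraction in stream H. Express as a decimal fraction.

Total flow out = 352.7 + 527.9 = 880.6 kg/h.
protein in = 352.7×0.345 + 527.9×0.160 = 206.15 kg/h.
protein mass fraction in H = 206.15/880.6 = 0.2341.

0.2341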